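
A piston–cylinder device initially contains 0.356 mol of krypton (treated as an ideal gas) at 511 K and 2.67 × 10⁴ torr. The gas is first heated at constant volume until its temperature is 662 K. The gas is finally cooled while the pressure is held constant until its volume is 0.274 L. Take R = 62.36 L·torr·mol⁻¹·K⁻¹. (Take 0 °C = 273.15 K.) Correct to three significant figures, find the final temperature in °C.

From PV = nRT: V₁ = nRT₁/P₁ = 0.4249 L.
Isochoric, so P/T is constant: V₂ = V₁; P₂ = P₁·(T₂/T₁) = 3.459e+04 torr.
P constant ⇒ V ∝ T: P₃ = P₂; T₃ = T₂·(V₃/V₂) = 426.9 K.

T₃ ≈ 154 °C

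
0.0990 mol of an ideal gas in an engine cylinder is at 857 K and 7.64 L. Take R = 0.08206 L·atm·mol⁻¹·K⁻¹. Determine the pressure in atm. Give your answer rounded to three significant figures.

P ≈ 0.911 atm

PV = nRT ⇒ P = nRT/V = (0.0990 × 0.08206 × 857) / 7.64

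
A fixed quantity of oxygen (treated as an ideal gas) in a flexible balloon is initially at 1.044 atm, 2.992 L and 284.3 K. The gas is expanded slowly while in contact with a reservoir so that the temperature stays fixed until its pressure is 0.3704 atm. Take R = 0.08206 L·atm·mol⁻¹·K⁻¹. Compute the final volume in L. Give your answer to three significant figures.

T constant ⇒ Boyle's law P V = const: T₂ = T₁; V₂ = V₁·(P₁/P₂) = 8.433 L.

V₂ ≈ 8.43 L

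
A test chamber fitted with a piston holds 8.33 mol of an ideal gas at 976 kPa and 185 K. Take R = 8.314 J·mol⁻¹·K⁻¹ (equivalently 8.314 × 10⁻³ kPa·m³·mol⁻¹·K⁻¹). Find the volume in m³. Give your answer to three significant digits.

PV = nRT ⇒ V = nRT/P = (8.33 × 8.314 × 10⁻³ × 185) / 976

V ≈ 0.0131 m³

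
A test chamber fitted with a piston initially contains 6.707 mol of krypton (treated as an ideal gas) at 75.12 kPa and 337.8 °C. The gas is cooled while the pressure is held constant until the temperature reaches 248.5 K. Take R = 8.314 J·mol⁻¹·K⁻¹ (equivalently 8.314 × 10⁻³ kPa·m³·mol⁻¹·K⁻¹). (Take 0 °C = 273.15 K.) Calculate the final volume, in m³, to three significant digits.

Convert: T₁ = 611.0 K.
From PV = nRT: V₁ = nRT₁/P₁ = 0.4535 m³.
Isobaric, so V/T is constant: P₂ = P₁; V₂ = V₁·(T₂/T₁) = 0.1845 m³.

V₂ ≈ 0.184 m³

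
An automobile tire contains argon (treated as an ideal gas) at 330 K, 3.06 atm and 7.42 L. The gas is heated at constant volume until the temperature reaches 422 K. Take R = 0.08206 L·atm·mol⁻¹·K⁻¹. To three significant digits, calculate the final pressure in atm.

V constant ⇒ P ∝ T: V₂ = V₁; P₂ = P₁·(T₂/T₁) = 3.913 atm.

P₂ ≈ 3.91 atm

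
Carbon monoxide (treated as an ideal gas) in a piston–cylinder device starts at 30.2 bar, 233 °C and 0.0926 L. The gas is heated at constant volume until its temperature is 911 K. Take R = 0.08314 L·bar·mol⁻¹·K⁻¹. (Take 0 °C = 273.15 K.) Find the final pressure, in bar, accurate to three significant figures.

Convert: T₁ = 506.1 K.
V constant ⇒ P ∝ T: V₂ = V₁; P₂ = P₁·(T₂/T₁) = 54.36 bar.

P₂ ≈ 54.4 bar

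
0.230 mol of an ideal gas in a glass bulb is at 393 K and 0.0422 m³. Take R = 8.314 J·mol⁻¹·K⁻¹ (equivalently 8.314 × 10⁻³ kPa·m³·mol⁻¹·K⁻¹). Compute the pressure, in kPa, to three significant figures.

P ≈ 17.8 kPa

PV = nRT ⇒ P = nRT/V = (0.230 × 8.314 × 10⁻³ × 393) / 0.0422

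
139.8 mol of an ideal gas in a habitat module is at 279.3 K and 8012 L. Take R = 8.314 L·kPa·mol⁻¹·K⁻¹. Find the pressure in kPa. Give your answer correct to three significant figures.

P ≈ 40.5 kPa

PV = nRT ⇒ P = nRT/V = (139.8 × 8.314 × 279.3) / 8012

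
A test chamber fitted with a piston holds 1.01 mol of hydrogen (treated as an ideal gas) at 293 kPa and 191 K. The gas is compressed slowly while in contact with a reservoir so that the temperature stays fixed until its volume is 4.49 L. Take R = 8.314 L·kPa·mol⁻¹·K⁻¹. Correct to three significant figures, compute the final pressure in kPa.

P₂ ≈ 357 kPa

From PV = nRT: V₁ = nRT₁/P₁ = 5.474 L.
T constant ⇒ Boyle's law P V = const: T₂ = T₁; P₂ = P₁·(V₁/V₂) = 357.2 kPa.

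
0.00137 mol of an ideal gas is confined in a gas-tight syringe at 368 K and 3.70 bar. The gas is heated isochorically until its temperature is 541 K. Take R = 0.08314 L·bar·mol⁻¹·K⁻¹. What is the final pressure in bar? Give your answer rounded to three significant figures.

From PV = nRT: V₁ = nRT₁/P₁ = 0.01133 L.
V constant ⇒ P ∝ T: V₂ = V₁; P₂ = P₁·(T₂/T₁) = 5.439 bar.

P₂ ≈ 5.44 bar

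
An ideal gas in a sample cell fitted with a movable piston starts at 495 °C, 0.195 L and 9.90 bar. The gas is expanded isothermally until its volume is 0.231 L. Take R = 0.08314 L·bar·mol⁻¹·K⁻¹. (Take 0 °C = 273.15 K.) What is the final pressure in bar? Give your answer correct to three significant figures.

Convert: T₁ = 768.1 K.
Isothermal, so P V is constant: T₂ = T₁; P₂ = P₁·(V₁/V₂) = 8.357 bar.

P₂ ≈ 8.36 bar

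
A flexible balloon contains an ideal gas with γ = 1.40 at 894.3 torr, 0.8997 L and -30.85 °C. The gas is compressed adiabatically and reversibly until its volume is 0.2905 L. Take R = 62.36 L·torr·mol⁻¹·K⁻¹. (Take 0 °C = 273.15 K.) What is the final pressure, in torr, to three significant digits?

P₂ ≈ 4.35e+03 torr

Convert: T₁ = 242.3 K.
Adiabatic (γ = 1.40), T V^(γ−1) and P V^γ constant: T₂ = T₁·(V₁/V₂)^(γ−1) = 380.8 K; P₂ = P₁·(V₁/V₂)^γ = 4353 torr.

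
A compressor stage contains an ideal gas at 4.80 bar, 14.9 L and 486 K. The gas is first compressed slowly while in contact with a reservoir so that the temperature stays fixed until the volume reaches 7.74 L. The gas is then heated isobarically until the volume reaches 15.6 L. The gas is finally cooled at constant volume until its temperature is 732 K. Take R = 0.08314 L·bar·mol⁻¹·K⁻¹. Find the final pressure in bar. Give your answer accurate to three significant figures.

P₄ ≈ 6.91 bar

T constant ⇒ Boyle's law P V = const: T₂ = T₁; P₂ = P₁·(V₁/V₂) = 9.240 bar.
Isobaric, so V/T is constant: P₃ = P₂; T₃ = T₂·(V₃/V₂) = 979.5 K.
Isochoric, so P/T is constant: V₄ = V₃; P₄ = P₃·(T₄/T₃) = 6.905 bar.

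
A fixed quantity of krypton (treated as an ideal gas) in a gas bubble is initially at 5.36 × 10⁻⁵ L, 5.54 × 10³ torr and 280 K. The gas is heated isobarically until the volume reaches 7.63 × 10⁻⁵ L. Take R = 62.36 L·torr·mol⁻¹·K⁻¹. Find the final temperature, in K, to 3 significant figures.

P constant ⇒ V ∝ T: P₂ = P₁; T₂ = T₁·(V₂/V₁) = 398.6 K.

T₂ ≈ 399 K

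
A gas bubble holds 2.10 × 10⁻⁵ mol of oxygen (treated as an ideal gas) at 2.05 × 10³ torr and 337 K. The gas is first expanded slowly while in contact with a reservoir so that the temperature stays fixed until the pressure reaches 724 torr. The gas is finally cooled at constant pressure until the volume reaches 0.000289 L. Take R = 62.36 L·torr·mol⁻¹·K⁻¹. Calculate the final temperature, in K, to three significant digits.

T₃ ≈ 160 K

From PV = nRT: V₁ = nRT₁/P₁ = 0.0002153 L.
Isothermal, so P V is constant: T₂ = T₁; V₂ = V₁·(P₁/P₂) = 0.0006096 L.
Isobaric, so V/T is constant: P₃ = P₂; T₃ = T₂·(V₃/V₂) = 159.8 K.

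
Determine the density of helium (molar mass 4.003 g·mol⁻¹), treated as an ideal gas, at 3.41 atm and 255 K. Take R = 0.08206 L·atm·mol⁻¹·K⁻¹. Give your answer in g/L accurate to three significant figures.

ρ ≈ 0.652 g/L

ρ = PM/(RT) = (3.41 × 4.003) / (0.08206 × 255.0)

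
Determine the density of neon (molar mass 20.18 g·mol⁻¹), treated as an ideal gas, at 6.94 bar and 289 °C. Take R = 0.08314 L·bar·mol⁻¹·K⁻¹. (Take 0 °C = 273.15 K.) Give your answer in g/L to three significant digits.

ρ ≈ 3.00 g/L

ρ = PM/(RT) = (6.94 × 20.18) / (0.08314 × 562.1)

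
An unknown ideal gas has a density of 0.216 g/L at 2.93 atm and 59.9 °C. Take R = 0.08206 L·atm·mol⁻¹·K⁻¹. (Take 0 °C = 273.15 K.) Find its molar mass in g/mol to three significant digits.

M ≈ 2.01 g/mol

ρ = PM/(RT) ⇒ M = ρRT/P = (0.216 × 0.08206 × 333.0) / 2.93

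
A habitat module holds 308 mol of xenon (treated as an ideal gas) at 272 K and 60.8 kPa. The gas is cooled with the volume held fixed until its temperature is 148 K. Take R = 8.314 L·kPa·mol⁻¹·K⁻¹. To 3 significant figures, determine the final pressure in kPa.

From PV = nRT: V₁ = nRT₁/P₁ = 1.146e+04 L.
V constant ⇒ P ∝ T: V₂ = V₁; P₂ = P₁·(T₂/T₁) = 33.08 kPa.

P₂ ≈ 33.1 kPa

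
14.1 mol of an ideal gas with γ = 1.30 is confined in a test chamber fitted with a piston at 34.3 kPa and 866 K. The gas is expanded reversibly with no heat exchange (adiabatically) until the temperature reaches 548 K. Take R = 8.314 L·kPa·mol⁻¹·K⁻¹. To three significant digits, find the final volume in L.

V₂ ≈ 1.36e+04 L

From PV = nRT: V₁ = nRT₁/P₁ = 2960 L.
Reversible adiabatic, γ = 1.30: P₂ = P₁·(T₂/T₁)^(γ/(γ−1)) = 4.722 kPa; V₂ = V₁·(T₁/T₂)^(1/(γ−1)) = 1.361e+04 L.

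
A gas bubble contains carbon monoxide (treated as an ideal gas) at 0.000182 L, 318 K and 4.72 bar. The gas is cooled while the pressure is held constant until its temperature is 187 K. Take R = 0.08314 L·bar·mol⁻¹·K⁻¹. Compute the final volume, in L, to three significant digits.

Isobaric, so V/T is constant: P₂ = P₁; V₂ = V₁·(T₂/T₁) = 0.0001070 L.

V₂ ≈ 0.000107 L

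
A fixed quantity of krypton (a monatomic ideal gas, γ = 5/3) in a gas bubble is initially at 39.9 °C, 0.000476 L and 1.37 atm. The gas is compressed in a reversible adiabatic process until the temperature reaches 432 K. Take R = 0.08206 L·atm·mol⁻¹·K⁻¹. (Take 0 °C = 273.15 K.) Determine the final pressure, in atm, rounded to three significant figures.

P₂ ≈ 3.06 atm

Convert: T₁ = 313.0 K.
Adiabatic (γ = 5/3), T V^(γ−1) and P V^γ constant: P₂ = P₁·(T₂/T₁)^(γ/(γ−1)) = 3.065 atm; V₂ = V₁·(T₁/T₂)^(1/(γ−1)) = 0.0002936 L.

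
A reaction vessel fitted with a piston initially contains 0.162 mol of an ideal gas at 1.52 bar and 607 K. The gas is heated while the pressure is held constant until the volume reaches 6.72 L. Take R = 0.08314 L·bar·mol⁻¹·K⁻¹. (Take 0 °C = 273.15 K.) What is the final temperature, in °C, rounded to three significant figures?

From PV = nRT: V₁ = nRT₁/P₁ = 5.379 L.
Isobaric, so V/T is constant: P₂ = P₁; T₂ = T₁·(V₂/V₁) = 758.4 K.

T₂ ≈ 485 °C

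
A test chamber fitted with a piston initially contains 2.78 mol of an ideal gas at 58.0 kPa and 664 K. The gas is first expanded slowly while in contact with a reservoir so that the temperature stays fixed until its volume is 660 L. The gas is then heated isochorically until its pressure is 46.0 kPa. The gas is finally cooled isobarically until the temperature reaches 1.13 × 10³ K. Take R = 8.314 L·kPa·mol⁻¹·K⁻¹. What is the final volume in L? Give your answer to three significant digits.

V₄ ≈ 568 L

From PV = nRT: V₁ = nRT₁/P₁ = 264.6 L.
Isothermal, so P V is constant: T₂ = T₁; P₂ = P₁·(V₁/V₂) = 23.25 kPa.
Isochoric, so P/T is constant: V₃ = V₂; T₃ = T₂·(P₃/P₂) = 1314 K.
P constant ⇒ V ∝ T: P₄ = P₃; V₄ = V₃·(T₄/T₃) = 567.8 L.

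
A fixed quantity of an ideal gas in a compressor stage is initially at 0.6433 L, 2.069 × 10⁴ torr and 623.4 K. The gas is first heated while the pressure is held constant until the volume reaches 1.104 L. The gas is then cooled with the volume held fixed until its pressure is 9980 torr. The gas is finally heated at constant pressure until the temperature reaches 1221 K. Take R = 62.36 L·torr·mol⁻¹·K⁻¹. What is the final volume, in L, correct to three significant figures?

P constant ⇒ V ∝ T: P₂ = P₁; T₂ = T₁·(V₂/V₁) = 1070 K.
Isochoric, so P/T is constant: V₃ = V₂; T₃ = T₂·(P₃/P₂) = 516.1 K.
Isobaric, so V/T is constant: P₄ = P₃; V₄ = V₃·(T₄/T₃) = 2.612 L.

V₄ ≈ 2.61 L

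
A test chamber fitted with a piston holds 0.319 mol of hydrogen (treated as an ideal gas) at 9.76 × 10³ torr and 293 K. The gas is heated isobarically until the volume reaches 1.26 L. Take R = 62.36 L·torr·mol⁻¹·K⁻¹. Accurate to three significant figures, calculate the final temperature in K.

From PV = nRT: V₁ = nRT₁/P₁ = 0.5972 L.
P constant ⇒ V ∝ T: P₂ = P₁; T₂ = T₁·(V₂/V₁) = 618.2 K.

T₂ ≈ 618 K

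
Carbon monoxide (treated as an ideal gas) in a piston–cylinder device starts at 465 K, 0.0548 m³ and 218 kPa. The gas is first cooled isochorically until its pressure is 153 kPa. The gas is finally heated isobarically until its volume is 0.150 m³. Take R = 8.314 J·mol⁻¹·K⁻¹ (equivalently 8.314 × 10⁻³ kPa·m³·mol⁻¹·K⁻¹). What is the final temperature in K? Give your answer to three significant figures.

T₃ ≈ 893 K

Isochoric, so P/T is constant: V₂ = V₁; T₂ = T₁·(P₂/P₁) = 326.4 K.
P constant ⇒ V ∝ T: P₃ = P₂; T₃ = T₂·(V₃/V₂) = 893.3 K.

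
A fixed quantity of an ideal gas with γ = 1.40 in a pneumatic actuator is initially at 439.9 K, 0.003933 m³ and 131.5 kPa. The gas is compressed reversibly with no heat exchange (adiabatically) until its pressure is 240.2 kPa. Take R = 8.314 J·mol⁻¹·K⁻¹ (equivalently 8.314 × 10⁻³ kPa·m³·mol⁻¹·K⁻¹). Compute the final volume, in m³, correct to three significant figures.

V₂ ≈ 0.00256 m³

Reversible adiabatic, γ = 1.40: T₂ = T₁·(P₂/P₁)^((γ−1)/γ) = 522.5 K; V₂ = V₁·(P₁/P₂)^(1/γ) = 0.002558 m³.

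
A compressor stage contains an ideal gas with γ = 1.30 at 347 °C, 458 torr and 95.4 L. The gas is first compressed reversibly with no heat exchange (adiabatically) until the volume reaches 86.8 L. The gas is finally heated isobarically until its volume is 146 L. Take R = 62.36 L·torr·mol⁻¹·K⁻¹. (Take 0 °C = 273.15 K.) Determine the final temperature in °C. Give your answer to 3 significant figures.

T₃ ≈ 800 °C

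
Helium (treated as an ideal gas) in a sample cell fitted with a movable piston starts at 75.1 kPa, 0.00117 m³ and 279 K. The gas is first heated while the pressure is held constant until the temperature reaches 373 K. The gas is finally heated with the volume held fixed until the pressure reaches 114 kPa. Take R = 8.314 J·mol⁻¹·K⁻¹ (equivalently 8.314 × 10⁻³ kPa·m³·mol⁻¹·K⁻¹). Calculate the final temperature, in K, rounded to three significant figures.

P constant ⇒ V ∝ T: P₂ = P₁; V₂ = V₁·(T₂/T₁) = 0.001564 m³.
V constant ⇒ P ∝ T: V₃ = V₂; T₃ = T₂·(P₃/P₂) = 566.2 K.

T₃ ≈ 566 K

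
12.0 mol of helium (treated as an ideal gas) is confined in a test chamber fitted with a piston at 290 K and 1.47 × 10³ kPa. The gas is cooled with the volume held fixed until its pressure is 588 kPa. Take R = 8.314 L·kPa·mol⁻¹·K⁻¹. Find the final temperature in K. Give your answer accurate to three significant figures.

T₂ ≈ 116 K

From PV = nRT: V₁ = nRT₁/P₁ = 19.68 L.
Isochoric, so P/T is constant: V₂ = V₁; T₂ = T₁·(P₂/P₁) = 116.0 K.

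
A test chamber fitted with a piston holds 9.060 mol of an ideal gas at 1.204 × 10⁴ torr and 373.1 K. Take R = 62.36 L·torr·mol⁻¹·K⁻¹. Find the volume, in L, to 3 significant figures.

V ≈ 17.5 L

PV = nRT ⇒ V = nRT/P = (9.060 × 62.36 × 373.1) / 1.204e+04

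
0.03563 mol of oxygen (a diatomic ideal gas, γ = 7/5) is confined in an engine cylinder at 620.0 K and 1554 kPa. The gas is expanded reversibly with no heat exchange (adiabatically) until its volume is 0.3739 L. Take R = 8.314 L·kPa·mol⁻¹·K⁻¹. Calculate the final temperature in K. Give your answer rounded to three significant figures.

From PV = nRT: V₁ = nRT₁/P₁ = 0.1182 L.
Reversible adiabatic, γ = 7/5: T₂ = T₁·(V₁/V₂)^(γ−1) = 391.1 K; P₂ = P₁·(V₁/V₂)^γ = 309.9 kPa.

T₂ ≈ 391 K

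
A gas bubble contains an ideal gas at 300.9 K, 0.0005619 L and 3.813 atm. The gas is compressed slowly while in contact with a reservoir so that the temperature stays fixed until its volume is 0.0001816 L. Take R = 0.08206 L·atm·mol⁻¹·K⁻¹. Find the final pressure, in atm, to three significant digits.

Isothermal, so P V is constant: T₂ = T₁; P₂ = P₁·(V₁/V₂) = 11.80 atm.

P₂ ≈ 11.8 atm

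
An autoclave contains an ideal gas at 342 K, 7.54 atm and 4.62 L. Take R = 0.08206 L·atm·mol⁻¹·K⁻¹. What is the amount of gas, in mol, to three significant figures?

n ≈ 1.24 mol

PV = nRT ⇒ n = PV/(RT) = (7.54 × 4.62) / (0.08206 × 342)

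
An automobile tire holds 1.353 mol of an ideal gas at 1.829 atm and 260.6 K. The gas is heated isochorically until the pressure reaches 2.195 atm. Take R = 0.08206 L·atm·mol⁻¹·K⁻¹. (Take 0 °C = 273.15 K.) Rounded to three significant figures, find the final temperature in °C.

T₂ ≈ 39.6 °C

From PV = nRT: V₁ = nRT₁/P₁ = 15.82 L.
Isochoric, so P/T is constant: V₂ = V₁; T₂ = T₁·(P₂/P₁) = 312.7 K.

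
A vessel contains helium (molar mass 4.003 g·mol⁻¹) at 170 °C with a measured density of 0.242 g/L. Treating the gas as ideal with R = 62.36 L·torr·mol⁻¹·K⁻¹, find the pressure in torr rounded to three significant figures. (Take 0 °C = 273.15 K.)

P ≈ 1.67e+03 torr

ρ = PM/(RT) ⇒ P = ρRT/M = (0.242 × 62.36 × 443.1) / 4.003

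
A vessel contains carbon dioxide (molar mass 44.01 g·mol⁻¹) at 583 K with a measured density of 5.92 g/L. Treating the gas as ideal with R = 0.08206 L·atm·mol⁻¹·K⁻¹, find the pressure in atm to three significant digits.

ρ = PM/(RT) ⇒ P = ρRT/M = (5.92 × 0.08206 × 583.0) / 44.01

P ≈ 6.44 atm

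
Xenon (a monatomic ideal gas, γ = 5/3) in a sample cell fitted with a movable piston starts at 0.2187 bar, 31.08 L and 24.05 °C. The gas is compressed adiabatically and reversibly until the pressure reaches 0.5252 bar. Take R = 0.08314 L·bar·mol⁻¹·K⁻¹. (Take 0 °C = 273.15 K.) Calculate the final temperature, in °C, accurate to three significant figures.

Convert: T₁ = 297.2 K.
Reversible adiabatic, γ = 5/3: T₂ = T₁·(P₂/P₁)^((γ−1)/γ) = 421.9 K; V₂ = V₁·(P₁/P₂)^(1/γ) = 18.37 L.

T₂ ≈ 149 °C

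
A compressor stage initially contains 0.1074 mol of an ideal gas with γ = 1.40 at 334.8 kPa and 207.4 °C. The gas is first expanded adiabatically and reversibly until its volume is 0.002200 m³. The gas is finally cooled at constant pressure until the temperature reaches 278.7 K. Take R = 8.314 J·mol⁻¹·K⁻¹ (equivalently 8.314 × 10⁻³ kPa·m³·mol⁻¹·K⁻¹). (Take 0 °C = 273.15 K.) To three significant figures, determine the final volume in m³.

Convert: T₁ = 480.5 K.
From PV = nRT: V₁ = nRT₁/P₁ = 0.001282 m³.
Adiabatic (γ = 1.40), T V^(γ−1) and P V^γ constant: T₂ = T₁·(V₁/V₂)^(γ−1) = 387.1 K; P₂ = P₁·(V₁/V₂)^γ = 157.1 kPa.
Isobaric, so V/T is constant: P₃ = P₂; V₃ = V₂·(T₃/T₂) = 0.001584 m³.

V₃ ≈ 0.00158 m³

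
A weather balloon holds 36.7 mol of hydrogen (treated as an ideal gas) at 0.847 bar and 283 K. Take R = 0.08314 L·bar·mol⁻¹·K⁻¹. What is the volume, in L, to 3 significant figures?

V ≈ 1.02e+03 L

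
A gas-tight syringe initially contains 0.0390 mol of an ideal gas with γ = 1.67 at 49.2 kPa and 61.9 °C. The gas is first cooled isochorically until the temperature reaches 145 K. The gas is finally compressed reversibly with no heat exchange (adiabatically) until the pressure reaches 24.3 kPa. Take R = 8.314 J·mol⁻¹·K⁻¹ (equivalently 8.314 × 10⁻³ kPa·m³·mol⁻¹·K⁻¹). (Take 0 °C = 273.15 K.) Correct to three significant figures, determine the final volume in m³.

Convert: T₁ = 335.0 K.
From PV = nRT: V₁ = nRT₁/P₁ = 0.002208 m³.
Isochoric, so P/T is constant: V₂ = V₁; P₂ = P₁·(T₂/T₁) = 21.29 kPa.
Reversible adiabatic, γ = 1.67: T₃ = T₂·(P₃/P₂)^((γ−1)/γ) = 152.9 K; V₃ = V₂·(P₂/P₃)^(1/γ) = 0.002040 m³.

V₃ ≈ 0.00204 m³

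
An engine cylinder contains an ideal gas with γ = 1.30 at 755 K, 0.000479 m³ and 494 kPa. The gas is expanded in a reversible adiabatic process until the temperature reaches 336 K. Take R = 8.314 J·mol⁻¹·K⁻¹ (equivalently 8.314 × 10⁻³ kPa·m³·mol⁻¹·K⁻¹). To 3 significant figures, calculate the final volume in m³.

Adiabatic (γ = 1.30), T V^(γ−1) and P V^γ constant: P₂ = P₁·(T₂/T₁)^(γ/(γ−1)) = 14.79 kPa; V₂ = V₁·(T₁/T₂)^(1/(γ−1)) = 0.007118 m³.

V₂ ≈ 0.00712 m³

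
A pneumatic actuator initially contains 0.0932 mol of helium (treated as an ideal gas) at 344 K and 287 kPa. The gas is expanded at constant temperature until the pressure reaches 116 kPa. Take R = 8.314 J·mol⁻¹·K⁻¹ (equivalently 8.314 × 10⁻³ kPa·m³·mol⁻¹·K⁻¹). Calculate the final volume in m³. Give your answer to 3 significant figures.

From PV = nRT: V₁ = nRT₁/P₁ = 0.0009288 m³.
T constant ⇒ Boyle's law P V = const: T₂ = T₁; V₂ = V₁·(P₁/P₂) = 0.002298 m³.

V₂ ≈ 0.00230 m³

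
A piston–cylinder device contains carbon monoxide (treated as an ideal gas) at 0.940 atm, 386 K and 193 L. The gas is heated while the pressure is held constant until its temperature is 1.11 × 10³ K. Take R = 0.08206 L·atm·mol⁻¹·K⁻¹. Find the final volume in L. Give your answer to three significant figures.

Isobaric, so V/T is constant: P₂ = P₁; V₂ = V₁·(T₂/T₁) = 555.0 L.

V₂ ≈ 555 L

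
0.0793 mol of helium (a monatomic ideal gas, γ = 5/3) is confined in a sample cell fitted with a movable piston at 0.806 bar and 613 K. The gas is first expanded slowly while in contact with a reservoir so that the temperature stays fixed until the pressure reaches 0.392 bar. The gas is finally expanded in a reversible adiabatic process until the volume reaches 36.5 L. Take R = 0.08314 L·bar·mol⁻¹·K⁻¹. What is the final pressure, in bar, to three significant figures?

From PV = nRT: V₁ = nRT₁/P₁ = 5.014 L.
Isothermal, so P V is constant: T₂ = T₁; V₂ = V₁·(P₁/P₂) = 10.31 L.
Reversible adiabatic, γ = 5/3: T₃ = T₂·(V₂/V₃)^(γ−1) = 263.9 K; P₃ = P₂·(V₂/V₃)^γ = 0.04767 bar.

P₃ ≈ 0.0477 bar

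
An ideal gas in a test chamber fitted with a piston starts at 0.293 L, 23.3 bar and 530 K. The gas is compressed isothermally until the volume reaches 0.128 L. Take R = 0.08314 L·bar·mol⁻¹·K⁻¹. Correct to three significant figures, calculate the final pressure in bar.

T constant ⇒ Boyle's law P V = const: T₂ = T₁; P₂ = P₁·(V₁/V₂) = 53.34 bar.

P₂ ≈ 53.3 bar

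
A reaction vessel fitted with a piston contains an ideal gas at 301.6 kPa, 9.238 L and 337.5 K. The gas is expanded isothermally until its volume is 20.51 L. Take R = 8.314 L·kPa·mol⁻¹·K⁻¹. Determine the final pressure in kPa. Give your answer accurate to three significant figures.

P₂ ≈ 136 kPa

T constant ⇒ Boyle's law P V = const: T₂ = T₁; P₂ = P₁·(V₁/V₂) = 135.8 kPa.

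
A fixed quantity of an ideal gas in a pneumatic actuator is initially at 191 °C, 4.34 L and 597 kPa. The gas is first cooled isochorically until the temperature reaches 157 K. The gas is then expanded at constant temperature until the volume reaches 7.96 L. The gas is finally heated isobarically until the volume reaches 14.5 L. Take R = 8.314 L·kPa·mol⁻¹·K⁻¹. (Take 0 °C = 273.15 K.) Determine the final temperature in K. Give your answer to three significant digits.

T₄ ≈ 286 K

Convert: T₁ = 464.1 K.
Isochoric, so P/T is constant: V₂ = V₁; P₂ = P₁·(T₂/T₁) = 201.9 kPa.
T constant ⇒ Boyle's law P V = const: T₃ = T₂; P₃ = P₂·(V₂/V₃) = 110.1 kPa.
P constant ⇒ V ∝ T: P₄ = P₃; T₄ = T₃·(V₄/V₃) = 286.0 K.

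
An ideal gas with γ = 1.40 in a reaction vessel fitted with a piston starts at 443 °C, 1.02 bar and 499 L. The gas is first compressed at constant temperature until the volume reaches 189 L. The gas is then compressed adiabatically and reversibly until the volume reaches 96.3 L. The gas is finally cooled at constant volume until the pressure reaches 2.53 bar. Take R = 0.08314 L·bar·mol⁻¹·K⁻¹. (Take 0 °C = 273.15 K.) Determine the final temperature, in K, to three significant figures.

T₄ ≈ 343 K

Convert: T₁ = 716.1 K.
Isothermal, so P V is constant: T₂ = T₁; P₂ = P₁·(V₁/V₂) = 2.693 bar.
Reversible adiabatic, γ = 1.40: T₃ = T₂·(V₂/V₃)^(γ−1) = 937.9 K; P₃ = P₂·(V₂/V₃)^γ = 6.922 bar.
V constant ⇒ P ∝ T: V₄ = V₃; T₄ = T₃·(P₄/P₃) = 342.8 K.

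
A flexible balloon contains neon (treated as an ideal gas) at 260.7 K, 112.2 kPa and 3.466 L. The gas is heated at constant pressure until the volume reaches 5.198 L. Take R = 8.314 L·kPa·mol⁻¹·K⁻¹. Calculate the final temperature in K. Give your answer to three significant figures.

T₂ ≈ 391 K

P constant ⇒ V ∝ T: P₂ = P₁; T₂ = T₁·(V₂/V₁) = 391.0 K.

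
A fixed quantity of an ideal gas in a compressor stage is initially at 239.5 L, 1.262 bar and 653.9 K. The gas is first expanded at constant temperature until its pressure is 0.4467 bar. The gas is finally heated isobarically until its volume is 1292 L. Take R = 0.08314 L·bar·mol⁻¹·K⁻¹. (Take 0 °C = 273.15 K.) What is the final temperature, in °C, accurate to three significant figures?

T₃ ≈ 975 °C

Isothermal, so P V is constant: T₂ = T₁; V₂ = V₁·(P₁/P₂) = 676.6 L.
Isobaric, so V/T is constant: P₃ = P₂; T₃ = T₂·(V₃/V₂) = 1249 K.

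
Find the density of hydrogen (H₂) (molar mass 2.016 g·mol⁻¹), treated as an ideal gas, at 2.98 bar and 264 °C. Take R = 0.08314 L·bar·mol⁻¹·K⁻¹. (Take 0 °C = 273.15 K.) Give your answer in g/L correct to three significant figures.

ρ = PM/(RT) = (2.98 × 2.016) / (0.08314 × 537.1)

ρ ≈ 0.135 g/L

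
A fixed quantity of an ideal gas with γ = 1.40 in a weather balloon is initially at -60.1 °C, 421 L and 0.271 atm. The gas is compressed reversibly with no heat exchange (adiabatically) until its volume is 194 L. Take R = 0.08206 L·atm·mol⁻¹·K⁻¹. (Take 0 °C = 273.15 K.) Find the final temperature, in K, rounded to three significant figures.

T₂ ≈ 290 K

Convert: T₁ = 213.0 K.
Adiabatic (γ = 1.40), T V^(γ−1) and P V^γ constant: T₂ = T₁·(V₁/V₂)^(γ−1) = 290.5 K; P₂ = P₁·(V₁/V₂)^γ = 0.8018 atm.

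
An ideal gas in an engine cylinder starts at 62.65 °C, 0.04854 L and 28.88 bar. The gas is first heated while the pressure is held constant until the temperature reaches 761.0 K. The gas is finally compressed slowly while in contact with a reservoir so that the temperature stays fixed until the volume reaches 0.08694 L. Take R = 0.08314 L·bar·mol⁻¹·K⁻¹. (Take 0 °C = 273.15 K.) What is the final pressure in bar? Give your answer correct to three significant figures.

P₃ ≈ 36.5 bar

Convert: T₁ = 335.8 K.
P constant ⇒ V ∝ T: P₂ = P₁; V₂ = V₁·(T₂/T₁) = 0.1100 L.
Isothermal, so P V is constant: T₃ = T₂; P₃ = P₂·(V₂/V₃) = 36.54 bar.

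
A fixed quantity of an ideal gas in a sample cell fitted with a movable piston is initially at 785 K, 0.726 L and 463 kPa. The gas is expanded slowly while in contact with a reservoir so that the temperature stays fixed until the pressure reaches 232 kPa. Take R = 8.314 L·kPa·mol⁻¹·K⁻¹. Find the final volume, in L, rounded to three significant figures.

V₂ ≈ 1.45 L

Isothermal, so P V is constant: T₂ = T₁; V₂ = V₁·(P₁/P₂) = 1.449 L.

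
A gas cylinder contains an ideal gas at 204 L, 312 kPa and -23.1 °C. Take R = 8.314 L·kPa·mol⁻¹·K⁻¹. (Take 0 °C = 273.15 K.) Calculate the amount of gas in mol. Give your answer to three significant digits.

Convert: T = 250.05 K.
PV = nRT ⇒ n = PV/(RT) = (312 × 204) / (8.314 × 250.05)

n ≈ 30.6 mol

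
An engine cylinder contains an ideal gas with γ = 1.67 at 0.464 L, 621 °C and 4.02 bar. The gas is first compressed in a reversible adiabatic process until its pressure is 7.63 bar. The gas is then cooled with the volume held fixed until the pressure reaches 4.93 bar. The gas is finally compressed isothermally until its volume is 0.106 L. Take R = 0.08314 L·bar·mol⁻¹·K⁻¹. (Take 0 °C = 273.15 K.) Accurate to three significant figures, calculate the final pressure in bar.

P₄ ≈ 14.7 bar

Convert: T₁ = 894.1 K.
Adiabatic (γ = 1.67), T V^(γ−1) and P V^γ constant: T₂ = T₁·(P₂/P₁)^((γ−1)/γ) = 1156 K; V₂ = V₁·(P₁/P₂)^(1/γ) = 0.3161 L.
V constant ⇒ P ∝ T: V₃ = V₂; T₃ = T₂·(P₃/P₂) = 747.1 K.
Isothermal, so P V is constant: T₄ = T₃; P₄ = P₃·(V₃/V₄) = 14.70 bar.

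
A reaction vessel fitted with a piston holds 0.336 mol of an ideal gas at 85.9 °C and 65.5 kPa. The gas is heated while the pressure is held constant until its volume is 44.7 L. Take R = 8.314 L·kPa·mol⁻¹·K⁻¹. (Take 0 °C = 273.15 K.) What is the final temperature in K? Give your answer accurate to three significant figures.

T₂ ≈ 1.05e+03 K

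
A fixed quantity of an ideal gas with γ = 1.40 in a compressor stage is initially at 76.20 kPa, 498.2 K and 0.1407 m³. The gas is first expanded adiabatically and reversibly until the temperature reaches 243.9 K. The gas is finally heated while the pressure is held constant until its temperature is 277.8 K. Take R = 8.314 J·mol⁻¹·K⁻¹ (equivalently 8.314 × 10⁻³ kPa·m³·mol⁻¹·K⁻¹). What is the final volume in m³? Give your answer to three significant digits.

Reversible adiabatic, γ = 1.40: P₂ = P₁·(T₂/T₁)^(γ/(γ−1)) = 6.256 kPa; V₂ = V₁·(T₁/T₂)^(1/(γ−1)) = 0.8390 m³.
Isobaric, so V/T is constant: P₃ = P₂; V₃ = V₂·(T₃/T₂) = 0.9556 m³.

V₃ ≈ 0.956 m³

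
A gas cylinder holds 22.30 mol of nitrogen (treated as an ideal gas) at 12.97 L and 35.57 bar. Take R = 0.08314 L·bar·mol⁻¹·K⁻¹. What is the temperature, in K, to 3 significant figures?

PV = nRT ⇒ T = PV/(nR) = (35.57 × 12.97) / (22.30 × 0.08314)

T ≈ 249 K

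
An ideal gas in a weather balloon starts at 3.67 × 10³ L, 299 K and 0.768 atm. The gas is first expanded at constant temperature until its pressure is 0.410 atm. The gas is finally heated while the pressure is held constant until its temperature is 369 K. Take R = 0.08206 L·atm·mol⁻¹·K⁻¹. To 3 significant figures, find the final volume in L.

V₃ ≈ 8.48e+03 L

Isothermal, so P V is constant: T₂ = T₁; V₂ = V₁·(P₁/P₂) = 6875 L.
P constant ⇒ V ∝ T: P₃ = P₂; V₃ = V₂·(T₃/T₂) = 8484 L.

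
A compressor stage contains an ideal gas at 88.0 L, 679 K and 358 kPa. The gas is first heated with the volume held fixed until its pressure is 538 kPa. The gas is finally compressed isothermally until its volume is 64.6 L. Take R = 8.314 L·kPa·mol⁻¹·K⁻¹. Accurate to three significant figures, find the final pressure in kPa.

Isochoric, so P/T is constant: V₂ = V₁; T₂ = T₁·(P₂/P₁) = 1020 K.
Isothermal, so P V is constant: T₃ = T₂; P₃ = P₂·(V₂/V₃) = 732.9 kPa.

P₃ ≈ 733 kPa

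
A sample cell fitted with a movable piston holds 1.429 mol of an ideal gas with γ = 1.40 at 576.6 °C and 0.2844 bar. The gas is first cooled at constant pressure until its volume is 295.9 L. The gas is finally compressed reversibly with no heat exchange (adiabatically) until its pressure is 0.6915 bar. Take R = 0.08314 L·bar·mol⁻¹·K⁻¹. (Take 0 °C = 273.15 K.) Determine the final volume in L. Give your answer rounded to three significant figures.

Convert: T₁ = 849.8 K.
From PV = nRT: V₁ = nRT₁/P₁ = 355.0 L.
Isobaric, so V/T is constant: P₂ = P₁; T₂ = T₁·(V₂/V₁) = 708.3 K.
Reversible adiabatic, γ = 1.40: T₃ = T₂·(P₃/P₂)^((γ−1)/γ) = 913.0 K; V₃ = V₂·(P₂/P₃)^(1/γ) = 156.9 L.

V₃ ≈ 157 L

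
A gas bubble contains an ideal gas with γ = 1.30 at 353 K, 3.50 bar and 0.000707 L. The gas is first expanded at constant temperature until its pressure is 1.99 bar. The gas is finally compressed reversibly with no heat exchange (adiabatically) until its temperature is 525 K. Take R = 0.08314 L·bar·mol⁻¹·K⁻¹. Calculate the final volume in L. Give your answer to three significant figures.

T constant ⇒ Boyle's law P V = const: T₂ = T₁; V₂ = V₁·(P₁/P₂) = 0.001243 L.
Adiabatic (γ = 1.30), T V^(γ−1) and P V^γ constant: P₃ = P₂·(T₃/T₂)^(γ/(γ−1)) = 11.11 bar; V₃ = V₂·(T₂/T₃)^(1/(γ−1)) = 0.0003311 L.

V₃ ≈ 0.000331 L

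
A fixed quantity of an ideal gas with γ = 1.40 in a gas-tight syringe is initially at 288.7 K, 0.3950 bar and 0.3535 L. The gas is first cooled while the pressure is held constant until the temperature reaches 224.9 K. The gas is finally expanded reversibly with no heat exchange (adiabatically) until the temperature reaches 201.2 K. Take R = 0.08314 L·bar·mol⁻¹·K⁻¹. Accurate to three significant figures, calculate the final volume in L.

Isobaric, so V/T is constant: P₂ = P₁; V₂ = V₁·(T₂/T₁) = 0.2754 L.
Reversible adiabatic, γ = 1.40: P₃ = P₂·(T₃/T₂)^(γ/(γ−1)) = 0.2675 bar; V₃ = V₂·(T₂/T₃)^(1/(γ−1)) = 0.3638 L.

V₃ ≈ 0.364 L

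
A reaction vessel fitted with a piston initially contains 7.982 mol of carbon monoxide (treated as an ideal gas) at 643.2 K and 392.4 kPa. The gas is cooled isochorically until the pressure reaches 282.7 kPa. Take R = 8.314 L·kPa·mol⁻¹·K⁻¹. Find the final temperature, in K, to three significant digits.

T₂ ≈ 463 K

From PV = nRT: V₁ = nRT₁/P₁ = 108.8 L.
Isochoric, so P/T is constant: V₂ = V₁; T₂ = T₁·(P₂/P₁) = 463.4 K.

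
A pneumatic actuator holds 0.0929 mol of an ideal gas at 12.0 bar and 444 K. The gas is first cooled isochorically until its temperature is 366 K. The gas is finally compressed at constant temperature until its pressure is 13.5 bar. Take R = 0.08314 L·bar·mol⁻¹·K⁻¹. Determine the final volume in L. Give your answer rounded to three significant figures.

V₃ ≈ 0.209 L

From PV = nRT: V₁ = nRT₁/P₁ = 0.2858 L.
V constant ⇒ P ∝ T: V₂ = V₁; P₂ = P₁·(T₂/T₁) = 9.892 bar.
T constant ⇒ Boyle's law P V = const: T₃ = T₂; V₃ = V₂·(P₂/P₃) = 0.2094 L.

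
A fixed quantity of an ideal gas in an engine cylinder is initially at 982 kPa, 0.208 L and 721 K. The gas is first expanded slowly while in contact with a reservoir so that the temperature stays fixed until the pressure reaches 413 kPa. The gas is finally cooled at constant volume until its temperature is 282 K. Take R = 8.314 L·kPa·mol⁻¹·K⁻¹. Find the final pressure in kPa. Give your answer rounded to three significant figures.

T constant ⇒ Boyle's law P V = const: T₂ = T₁; V₂ = V₁·(P₁/P₂) = 0.4946 L.
Isochoric, so P/T is constant: V₃ = V₂; P₃ = P₂·(T₃/T₂) = 161.5 kPa.

P₃ ≈ 162 kPa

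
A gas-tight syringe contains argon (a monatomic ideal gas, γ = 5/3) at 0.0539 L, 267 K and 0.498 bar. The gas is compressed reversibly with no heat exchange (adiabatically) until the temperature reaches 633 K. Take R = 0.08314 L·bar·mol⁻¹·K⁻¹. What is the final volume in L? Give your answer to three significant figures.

Adiabatic (γ = 5/3), T V^(γ−1) and P V^γ constant: P₂ = P₁·(T₂/T₁)^(γ/(γ−1)) = 4.310 bar; V₂ = V₁·(T₁/T₂)^(1/(γ−1)) = 0.01477 L.

V₂ ≈ 0.0148 L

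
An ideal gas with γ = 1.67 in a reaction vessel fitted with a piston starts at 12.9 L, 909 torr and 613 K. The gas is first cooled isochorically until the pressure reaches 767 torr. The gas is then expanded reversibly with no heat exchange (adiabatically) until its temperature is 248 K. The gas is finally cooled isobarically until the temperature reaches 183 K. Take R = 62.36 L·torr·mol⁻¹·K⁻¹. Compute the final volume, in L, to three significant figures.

V₄ ≈ 28.5 L

V constant ⇒ P ∝ T: V₂ = V₁; T₂ = T₁·(P₂/P₁) = 517.2 K.
Adiabatic (γ = 1.67), T V^(γ−1) and P V^γ constant: P₃ = P₂·(T₃/T₂)^(γ/(γ−1)) = 122.8 torr; V₃ = V₂·(T₂/T₃)^(1/(γ−1)) = 38.64 L.
Isobaric, so V/T is constant: P₄ = P₃; V₄ = V₃·(T₄/T₃) = 28.51 L.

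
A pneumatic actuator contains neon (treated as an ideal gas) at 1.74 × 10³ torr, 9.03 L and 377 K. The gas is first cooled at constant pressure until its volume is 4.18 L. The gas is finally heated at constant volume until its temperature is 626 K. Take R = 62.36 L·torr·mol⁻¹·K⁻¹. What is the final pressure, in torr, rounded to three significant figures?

P constant ⇒ V ∝ T: P₂ = P₁; T₂ = T₁·(V₂/V₁) = 174.5 K.
Isochoric, so P/T is constant: V₃ = V₂; P₃ = P₂·(T₃/T₂) = 6242 torr.

P₃ ≈ 6.24e+03 torr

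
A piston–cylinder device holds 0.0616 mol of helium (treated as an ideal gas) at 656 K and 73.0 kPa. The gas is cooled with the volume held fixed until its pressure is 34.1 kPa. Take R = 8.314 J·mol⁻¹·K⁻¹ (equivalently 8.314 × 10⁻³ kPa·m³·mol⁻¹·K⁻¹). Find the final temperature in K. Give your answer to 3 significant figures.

From PV = nRT: V₁ = nRT₁/P₁ = 0.004602 m³.
Isochoric, so P/T is constant: V₂ = V₁; T₂ = T₁·(P₂/P₁) = 306.4 K.

T₂ ≈ 306 K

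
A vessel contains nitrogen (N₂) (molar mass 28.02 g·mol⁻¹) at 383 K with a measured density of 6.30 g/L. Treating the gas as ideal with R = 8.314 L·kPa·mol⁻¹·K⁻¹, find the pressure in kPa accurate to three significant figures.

ρ = PM/(RT) ⇒ P = ρRT/M = (6.30 × 8.314 × 383.0) / 28.02

P ≈ 716 kPa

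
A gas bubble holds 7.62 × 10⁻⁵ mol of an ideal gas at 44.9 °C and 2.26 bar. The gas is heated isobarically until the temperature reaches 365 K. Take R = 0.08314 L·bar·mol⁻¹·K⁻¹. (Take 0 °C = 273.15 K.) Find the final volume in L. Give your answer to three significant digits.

V₂ ≈ 0.00102 L

Convert: T₁ = 318.0 K.
From PV = nRT: V₁ = nRT₁/P₁ = 0.0008916 L.
P constant ⇒ V ∝ T: P₂ = P₁; V₂ = V₁·(T₂/T₁) = 0.001023 L.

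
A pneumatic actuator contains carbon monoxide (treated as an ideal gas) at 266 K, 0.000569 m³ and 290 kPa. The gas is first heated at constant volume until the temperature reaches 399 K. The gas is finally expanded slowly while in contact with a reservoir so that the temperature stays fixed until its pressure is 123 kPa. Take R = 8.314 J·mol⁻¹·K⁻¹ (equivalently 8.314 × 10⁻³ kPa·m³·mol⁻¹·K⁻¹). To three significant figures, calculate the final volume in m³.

Isochoric, so P/T is constant: V₂ = V₁; P₂ = P₁·(T₂/T₁) = 435.0 kPa.
Isothermal, so P V is constant: T₃ = T₂; V₃ = V₂·(P₂/P₃) = 0.002012 m³.

V₃ ≈ 0.00201 m³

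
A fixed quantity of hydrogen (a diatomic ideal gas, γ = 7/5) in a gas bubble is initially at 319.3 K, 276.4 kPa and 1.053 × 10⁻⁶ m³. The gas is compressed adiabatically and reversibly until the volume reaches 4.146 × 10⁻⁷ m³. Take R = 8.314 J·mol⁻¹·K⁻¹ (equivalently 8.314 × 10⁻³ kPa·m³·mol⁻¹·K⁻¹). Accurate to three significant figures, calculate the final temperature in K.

Adiabatic (γ = 7/5), T V^(γ−1) and P V^γ constant: T₂ = T₁·(V₁/V₂)^(γ−1) = 463.6 K; P₂ = P₁·(V₁/V₂)^γ = 1019 kPa.

T₂ ≈ 464 K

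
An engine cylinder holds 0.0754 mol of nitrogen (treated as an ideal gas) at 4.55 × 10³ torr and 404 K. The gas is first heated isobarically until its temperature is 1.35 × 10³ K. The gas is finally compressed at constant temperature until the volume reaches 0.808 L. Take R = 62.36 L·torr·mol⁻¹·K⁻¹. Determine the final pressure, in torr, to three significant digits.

From PV = nRT: V₁ = nRT₁/P₁ = 0.4175 L.
P constant ⇒ V ∝ T: P₂ = P₁; V₂ = V₁·(T₂/T₁) = 1.395 L.
Isothermal, so P V is constant: T₃ = T₂; P₃ = P₂·(V₂/V₃) = 7856 torr.

P₃ ≈ 7.86e+03 torr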